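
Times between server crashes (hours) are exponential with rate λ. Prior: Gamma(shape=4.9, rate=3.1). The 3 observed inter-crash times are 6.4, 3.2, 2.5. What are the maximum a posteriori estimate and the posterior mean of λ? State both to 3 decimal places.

Σ times = 12.1. Posterior: Gamma(shape = 4.9+3 = 7.9, rate = 3.1+12.1 = 15.2).
Mode = (α−1)/β = 6.9/15.2 = 0.454.
Mean = α/β = 7.9/15.2 = 0.520.

λ_MAP = 0.454, E[λ|data] = 0.520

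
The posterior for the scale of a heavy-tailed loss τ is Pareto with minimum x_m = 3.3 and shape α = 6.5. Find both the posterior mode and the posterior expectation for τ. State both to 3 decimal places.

The Pareto density is strictly decreasing on [x_m, ∞), so the mode is x_m = 3.300.
Mean = α·x_m/(α−1) = 6.5·3.3/5.5 = 3.900.

τ_MAP = 3.300, E[τ|data] = 3.900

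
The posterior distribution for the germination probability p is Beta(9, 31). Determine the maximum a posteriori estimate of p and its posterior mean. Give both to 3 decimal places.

MAP = 0.211; posterior mean = 0.225

Mode = (9−1)/(9+31−2) = 8/38 = 0.211.
Mean = 9/(9+31) = 9/40 = 0.225.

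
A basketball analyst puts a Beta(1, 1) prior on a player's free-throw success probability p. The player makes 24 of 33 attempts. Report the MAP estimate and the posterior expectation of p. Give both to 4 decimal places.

MAP: 0.7273. Posterior mean: 0.7143.

Posterior: Beta(1+24, 1+9) = Beta(25, 10).
Mode = (25−1)/(25+10−2) = 24/33 = 0.7273.
With a flat prior the MAP equals the MLE, 24/33.
Mean = 25/(25+10) = 25/35 = 0.7143.
Mode > mean: the posterior has a left tail.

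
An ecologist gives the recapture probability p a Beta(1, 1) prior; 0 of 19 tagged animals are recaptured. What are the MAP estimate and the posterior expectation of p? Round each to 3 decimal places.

MAP = 0.000; posterior mean = 0.048

Posterior: Beta(1+0, 1+19) = Beta(1, 20).
Since α = 1 ≤ 1 and β > 1, the Beta density is monotone decreasing on [0,1]; the mode is at 0.
Mean = 1/(1+20) = 0.048.
The posterior is right-skewed, so the mean exceeds the mode.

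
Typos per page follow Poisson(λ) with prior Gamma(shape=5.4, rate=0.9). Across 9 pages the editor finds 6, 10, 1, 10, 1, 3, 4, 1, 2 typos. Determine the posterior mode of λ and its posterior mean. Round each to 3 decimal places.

Σ counts = 38. Posterior: Gamma(shape = 5.4+38 = 43.4, rate = 0.9+9 = 9.9).
Mode = (α−1)/β = 42.4/9.9 = 4.283.
Mean = α/β = 43.4/9.9 = 4.384.
Mean > mode: the posterior has a right tail.

MAP = 4.283, posterior mean = 4.384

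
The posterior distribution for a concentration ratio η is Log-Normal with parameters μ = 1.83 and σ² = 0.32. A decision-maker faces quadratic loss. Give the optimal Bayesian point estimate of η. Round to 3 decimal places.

Mode = exp(μ − σ²) = exp(1.51) = 4.527.
Mean = exp(μ + σ²/2) = exp(1.990) = 7.316.
Quadratic loss ⇒ the optimal estimator is the posterior mean.

7.316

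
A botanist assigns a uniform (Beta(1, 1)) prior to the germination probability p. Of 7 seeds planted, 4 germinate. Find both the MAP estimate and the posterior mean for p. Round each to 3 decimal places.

Posterior: Beta(1+4, 1+3) = Beta(5, 4).
Mode = (5−1)/(5+4−2) = 4/7 = 0.571.
With a flat prior the MAP equals the MLE, 4/7.
Mean = 5/(5+4) = 5/9 = 0.556.

p_MAP = 0.571, E[p|data] = 0.556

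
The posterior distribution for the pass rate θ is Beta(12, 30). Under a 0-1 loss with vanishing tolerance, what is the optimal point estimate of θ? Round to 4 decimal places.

Mode = (12−1)/(12+30−2) = 11/40 = 0.2750.
Mean = 12/(12+30) = 12/42 = 0.2857.
This is the posterior mode — the MAP estimate.

0.2750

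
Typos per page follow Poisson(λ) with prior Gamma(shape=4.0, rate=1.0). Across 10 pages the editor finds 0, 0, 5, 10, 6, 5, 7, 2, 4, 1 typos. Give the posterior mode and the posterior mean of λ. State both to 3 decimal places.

posterior mode = 3.909, posterior mean = 4.000

Σ counts = 40. Posterior: Gamma(shape = 4.0+40 = 44.0, rate = 1.0+10 = 11.0).
Mode = (α−1)/β = 43.0/11.0 = 3.909.
Mean = α/β = 44.0/11.0 = 4.000.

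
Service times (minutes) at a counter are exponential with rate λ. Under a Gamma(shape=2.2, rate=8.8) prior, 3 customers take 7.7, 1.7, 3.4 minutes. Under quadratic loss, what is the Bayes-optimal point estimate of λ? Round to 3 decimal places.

0.241

Σ times = 12.8. Posterior: Gamma(shape = 2.2+3 = 5.2, rate = 8.8+12.8 = 21.6).
Mode = (α−1)/β = 4.2/21.6 = 0.194.
Mean = α/β = 5.2/21.6 = 0.241.
Quadratic loss ⇒ the optimal estimator is the posterior mean.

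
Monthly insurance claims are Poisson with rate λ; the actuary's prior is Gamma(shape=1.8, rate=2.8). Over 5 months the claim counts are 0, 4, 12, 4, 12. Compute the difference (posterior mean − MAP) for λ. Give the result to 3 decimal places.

0.128

Σ counts = 32. Posterior: Gamma(shape = 1.8+32 = 33.8, rate = 2.8+5 = 7.8).
Mode = (α−1)/β = 32.8/7.8 = 4.205.
Mean = α/β = 33.8/7.8 = 4.333.
Difference = 4.333 − 4.205 = 0.128.
Mean > mode: the posterior has a right tail.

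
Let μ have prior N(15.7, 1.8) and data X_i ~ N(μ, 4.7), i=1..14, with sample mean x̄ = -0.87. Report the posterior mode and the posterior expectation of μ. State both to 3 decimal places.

Posterior for μ is Normal. Precision-weighted mean: (1/1.8·15.7 + 14/4.7·-0.87) / (1/1.8 + 14/4.7) = 1.735.
A Normal posterior is symmetric, so mode = mean.

MAP = 1.735, posterior mean = 1.735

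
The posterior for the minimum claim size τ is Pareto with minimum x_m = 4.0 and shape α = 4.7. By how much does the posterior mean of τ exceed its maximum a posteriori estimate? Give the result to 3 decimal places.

The Pareto density is strictly decreasing on [x_m, ∞), so the mode is x_m = 4.000.
Mean = α·x_m/(α−1) = 4.7·4.0/3.7 = 5.081.
Difference = 5.081 − 4.000 = 1.081.
The mean is pulled above the mode by the posterior's right skew.

1.081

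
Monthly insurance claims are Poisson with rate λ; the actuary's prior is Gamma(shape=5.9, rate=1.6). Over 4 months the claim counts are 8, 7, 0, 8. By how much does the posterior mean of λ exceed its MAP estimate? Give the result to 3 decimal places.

Σ counts = 23. Posterior: Gamma(shape = 5.9+23 = 28.9, rate = 1.6+4 = 5.6).
Mode = (α−1)/β = 27.9/5.6 = 4.982.
Mean = α/β = 28.9/5.6 = 5.161.
Difference = 5.161 − 4.982 = 0.179.

0.179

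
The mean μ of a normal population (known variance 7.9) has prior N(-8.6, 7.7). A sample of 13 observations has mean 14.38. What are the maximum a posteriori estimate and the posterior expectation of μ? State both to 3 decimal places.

Posterior for μ is Normal. Precision-weighted mean: (1/7.7·-8.6 + 13/7.9·14.38) / (1/7.7 + 13/7.9) = 12.699.
A Normal posterior is symmetric, so mode = mean.

MAP: 12.699. Posterior mean: 12.699.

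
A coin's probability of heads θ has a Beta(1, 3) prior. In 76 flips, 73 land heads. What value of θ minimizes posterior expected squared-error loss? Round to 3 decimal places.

Posterior: Beta(1+73, 3+3) = Beta(74, 6).
Mode = (74−1)/(74+6−2) = 73/78 = 0.936.
Mean = 74/(74+6) = 74/80 = 0.925.
Squared-error loss ⇒ the optimal estimator is the posterior mean.

0.925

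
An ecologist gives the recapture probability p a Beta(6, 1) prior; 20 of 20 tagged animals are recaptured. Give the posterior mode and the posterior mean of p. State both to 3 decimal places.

Posterior: Beta(6+20, 1+0) = Beta(26, 1).
Since β = 1 ≤ 1 and α > 1, the Beta density is monotone increasing on [0,1]; the mode is at 1.
Mean = 26/(26+1) = 0.963.

MAP = 1.000, posterior mean = 0.963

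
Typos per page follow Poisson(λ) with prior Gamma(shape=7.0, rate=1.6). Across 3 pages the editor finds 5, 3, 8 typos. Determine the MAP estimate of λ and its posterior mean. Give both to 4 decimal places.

MAP = 4.7826, posterior mean = 5.0000

Σ counts = 16. Posterior: Gamma(shape = 7.0+16 = 23.0, rate = 1.6+3 = 4.6).
Mode = (α−1)/β = 22.0/4.6 = 4.7826.
Mean = α/β = 23.0/4.6 = 5.0000.
The mean is pulled above the mode by the posterior's right skew.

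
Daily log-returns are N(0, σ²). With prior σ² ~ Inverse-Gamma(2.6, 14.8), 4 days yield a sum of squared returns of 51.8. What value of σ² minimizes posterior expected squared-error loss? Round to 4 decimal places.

11.3056

Posterior: Inverse-Gamma(shape = 2.6+4/2 = 4.6, scale = 14.8+51.8/2 = 40.7).
Mode = β/(α+1) = 40.7/5.6 = 7.2679.
Mean = β/(α−1) = 40.7/3.6 = 11.3056.
Squared-error loss ⇒ the optimal estimator is the posterior mean.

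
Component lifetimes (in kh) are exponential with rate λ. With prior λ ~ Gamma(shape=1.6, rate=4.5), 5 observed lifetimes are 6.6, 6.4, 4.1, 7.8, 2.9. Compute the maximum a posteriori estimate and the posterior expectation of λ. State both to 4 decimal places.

Σ times = 27.8. Posterior: Gamma(shape = 1.6+5 = 6.6, rate = 4.5+27.8 = 32.3).
Mode = (α−1)/β = 5.6/32.3 = 0.1734.
Mean = α/β = 6.6/32.3 = 0.2043.
The posterior is right-skewed, so the mean exceeds the mode.

λ_MAP = 0.1734, E[λ|data] = 0.2043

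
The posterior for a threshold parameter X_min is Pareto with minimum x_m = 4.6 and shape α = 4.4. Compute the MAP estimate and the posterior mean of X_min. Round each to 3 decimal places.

The Pareto density is strictly decreasing on [x_m, ∞), so the mode is x_m = 4.600.
Mean = α·x_m/(α−1) = 4.4·4.6/3.4 = 5.953.

MAP: 4.600. Posterior mean: 5.953.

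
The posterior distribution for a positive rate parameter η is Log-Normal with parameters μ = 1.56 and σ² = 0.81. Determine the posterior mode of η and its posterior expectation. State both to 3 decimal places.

posterior mode = 2.117, posterior expectation = 7.135

Mode = exp(μ − σ²) = exp(0.75) = 2.117.
Mean = exp(μ + σ²/2) = exp(1.965) = 7.135.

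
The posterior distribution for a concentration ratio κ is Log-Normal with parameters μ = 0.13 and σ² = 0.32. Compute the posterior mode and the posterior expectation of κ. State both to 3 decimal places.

MAP: 0.827. Posterior mean: 1.336.

Mode = exp(μ − σ²) = exp(-0.19) = 0.827.
Mean = exp(μ + σ²/2) = exp(0.290) = 1.336.
The mean is pulled above the mode by the posterior's right skew.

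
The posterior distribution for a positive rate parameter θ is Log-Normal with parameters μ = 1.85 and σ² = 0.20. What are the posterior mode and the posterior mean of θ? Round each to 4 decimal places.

Mode = exp(μ − σ²) = exp(1.65) = 5.2070.
Mean = exp(μ + σ²/2) = exp(1.950) = 7.0287.
Right-skewed posterior ⇒ mode < mean.

MAP = 5.2070; posterior mean = 7.0287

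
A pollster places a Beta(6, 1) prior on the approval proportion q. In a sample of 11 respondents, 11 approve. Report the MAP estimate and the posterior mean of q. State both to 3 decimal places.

MAP estimate = 1.000, posterior mean = 0.944

Posterior: Beta(6+11, 1+0) = Beta(17, 1).
Since β = 1 ≤ 1 and α > 1, the Beta density is monotone increasing on [0,1]; the mode is at 1.
Mean = 17/(17+1) = 0.944.
Mode > mean: the posterior has a left tail.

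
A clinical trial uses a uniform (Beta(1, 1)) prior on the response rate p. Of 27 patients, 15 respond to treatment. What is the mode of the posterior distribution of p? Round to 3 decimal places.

Posterior: Beta(1+15, 1+12) = Beta(16, 13).
Mode = (16−1)/(16+13−2) = 15/27 = 0.556.
With a flat prior the MAP equals the MLE, 15/27.
Mean = 16/(16+13) = 16/29 = 0.552.
This is the posterior mode — the MAP estimate.

0.556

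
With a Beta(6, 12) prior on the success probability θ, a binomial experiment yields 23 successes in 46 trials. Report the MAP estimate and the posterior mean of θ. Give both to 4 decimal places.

Posterior: Beta(6+23, 12+23) = Beta(29, 35).
Mode = (29−1)/(29+35−2) = 28/62 = 0.4516.
Mean = 29/(29+35) = 29/64 = 0.4531.

MAP estimate = 0.4516, posterior mean = 0.4531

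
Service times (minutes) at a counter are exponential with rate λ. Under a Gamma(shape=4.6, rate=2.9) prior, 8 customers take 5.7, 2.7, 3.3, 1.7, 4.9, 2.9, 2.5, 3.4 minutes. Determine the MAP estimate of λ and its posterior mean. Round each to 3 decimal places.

MAP estimate = 0.387, posterior mean = 0.420

Σ times = 27.1. Posterior: Gamma(shape = 4.6+8 = 12.6, rate = 2.9+27.1 = 30.0).
Mode = (α−1)/β = 11.6/30.0 = 0.387.
Mean = α/β = 12.6/30.0 = 0.420.
The mean is pulled above the mode by the posterior's right skew.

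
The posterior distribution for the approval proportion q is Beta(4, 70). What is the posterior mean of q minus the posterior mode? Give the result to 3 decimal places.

0.012

Mode = (4−1)/(4+70−2) = 3/72 = 0.042.
Mean = 4/(4+70) = 4/74 = 0.054.
Difference = 0.054 − 0.042 = 0.012.
Mean > mode: the posterior has a right tail.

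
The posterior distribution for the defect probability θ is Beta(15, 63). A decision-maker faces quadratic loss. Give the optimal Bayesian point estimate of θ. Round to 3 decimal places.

Mode = (15−1)/(15+63−2) = 14/76 = 0.184.
Mean = 15/(15+63) = 15/78 = 0.192.
Quadratic loss ⇒ the optimal estimator is the posterior mean.

0.192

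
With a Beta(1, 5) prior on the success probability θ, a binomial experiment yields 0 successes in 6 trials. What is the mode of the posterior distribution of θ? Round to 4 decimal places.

0.0000

Posterior: Beta(1+0, 5+6) = Beta(1, 11).
Since α = 1 ≤ 1 and β > 1, the Beta density is monotone decreasing on [0,1]; the mode is at 0.
Mean = 1/(1+11) = 0.0833.
This is the posterior mode — the MAP estimate.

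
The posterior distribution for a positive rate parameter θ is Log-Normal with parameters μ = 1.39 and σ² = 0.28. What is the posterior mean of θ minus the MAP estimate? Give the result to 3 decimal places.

Mode = exp(μ − σ²) = exp(1.11) = 3.034.
Mean = exp(μ + σ²/2) = exp(1.530) = 4.618.
Difference = 4.618 − 3.034 = 1.584.

1.584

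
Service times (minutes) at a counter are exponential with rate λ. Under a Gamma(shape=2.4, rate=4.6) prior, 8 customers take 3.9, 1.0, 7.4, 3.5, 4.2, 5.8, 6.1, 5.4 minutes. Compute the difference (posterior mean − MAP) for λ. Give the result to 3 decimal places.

Σ times = 37.3. Posterior: Gamma(shape = 2.4+8 = 10.4, rate = 4.6+37.3 = 41.9).
Mode = (α−1)/β = 9.4/41.9 = 0.224.
Mean = α/β = 10.4/41.9 = 0.248.
Difference = 0.248 − 0.224 = 0.024.

0.024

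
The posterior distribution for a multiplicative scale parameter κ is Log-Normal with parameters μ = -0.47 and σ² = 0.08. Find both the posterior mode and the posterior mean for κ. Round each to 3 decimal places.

MAP = 0.577; posterior mean = 0.651

Mode = exp(μ − σ²) = exp(-0.55) = 0.577.
Mean = exp(μ + σ²/2) = exp(-0.430) = 0.651.
Mean > mode: the posterior has a right tail.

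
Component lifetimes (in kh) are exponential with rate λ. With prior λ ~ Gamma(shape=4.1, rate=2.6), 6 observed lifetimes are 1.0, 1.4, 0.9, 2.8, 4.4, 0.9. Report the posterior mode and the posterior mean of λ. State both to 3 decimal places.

Σ times = 11.4. Posterior: Gamma(shape = 4.1+6 = 10.1, rate = 2.6+11.4 = 14.0).
Mode = (α−1)/β = 9.1/14.0 = 0.650.
Mean = α/β = 10.1/14.0 = 0.721.
Mean > mode: the posterior has a right tail.

MAP = 0.650; posterior mean = 0.721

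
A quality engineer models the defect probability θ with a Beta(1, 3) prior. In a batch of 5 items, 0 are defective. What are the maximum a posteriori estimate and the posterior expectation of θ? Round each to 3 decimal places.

maximum a posteriori estimate = 0.000, posterior expectation = 0.111

Posterior: Beta(1+0, 3+5) = Beta(1, 8).
Since α = 1 ≤ 1 and β > 1, the Beta density is monotone decreasing on [0,1]; the mode is at 0.
Mean = 1/(1+8) = 0.111.
Mean > mode: the posterior has a right tail.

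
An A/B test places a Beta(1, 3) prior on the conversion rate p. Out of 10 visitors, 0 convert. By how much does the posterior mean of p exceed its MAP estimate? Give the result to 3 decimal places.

0.071

Posterior: Beta(1+0, 3+10) = Beta(1, 13).
Since α = 1 ≤ 1 and β > 1, the Beta density is monotone decreasing on [0,1]; the mode is at 0.
Mean = 1/(1+13) = 0.071.
Difference = 0.071 − 0.000 = 0.071.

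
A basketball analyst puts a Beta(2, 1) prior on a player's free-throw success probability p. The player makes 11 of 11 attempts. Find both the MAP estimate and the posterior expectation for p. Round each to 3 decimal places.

MAP: 1.000. Posterior mean: 0.929.

Posterior: Beta(2+11, 1+0) = Beta(13, 1).
Since β = 1 ≤ 1 and α > 1, the Beta density is monotone increasing on [0,1]; the mode is at 1.
Mean = 13/(13+1) = 0.929.
Mode > mean: the posterior has a left tail.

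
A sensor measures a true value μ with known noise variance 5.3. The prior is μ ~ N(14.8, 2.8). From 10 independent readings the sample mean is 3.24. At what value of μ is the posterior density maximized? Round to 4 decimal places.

Posterior for μ is Normal. Precision-weighted mean: (1/2.8·14.8 + 10/5.3·3.24) / (1/2.8 + 10/5.3) = 5.0799.
A Normal posterior is symmetric, so mode = mean.
This is the posterior mode — the MAP estimate.

5.0799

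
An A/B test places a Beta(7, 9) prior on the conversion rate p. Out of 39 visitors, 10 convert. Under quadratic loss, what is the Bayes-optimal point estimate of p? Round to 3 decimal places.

0.309

Posterior: Beta(7+10, 9+29) = Beta(17, 38).
Mode = (17−1)/(17+38−2) = 16/53 = 0.302.
Mean = 17/(17+38) = 17/55 = 0.309.
Quadratic loss ⇒ the optimal estimator is the posterior mean.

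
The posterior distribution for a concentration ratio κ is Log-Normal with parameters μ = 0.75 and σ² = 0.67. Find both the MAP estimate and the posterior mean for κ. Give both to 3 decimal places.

MAP: 1.083. Posterior mean: 2.959.

Mode = exp(μ − σ²) = exp(0.08) = 1.083.
Mean = exp(μ + σ²/2) = exp(1.085) = 2.959.
The posterior is right-skewed, so the mean exceeds the mode.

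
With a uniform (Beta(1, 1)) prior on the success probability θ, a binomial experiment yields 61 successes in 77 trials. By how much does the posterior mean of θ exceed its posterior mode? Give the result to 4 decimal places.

-0.0074

Posterior: Beta(1+61, 1+16) = Beta(62, 17).
Mode = (62−1)/(62+17−2) = 61/77 = 0.7922.
Mean = 62/(62+17) = 62/79 = 0.7848.
Difference = 0.7848 − 0.7922 = -0.0074.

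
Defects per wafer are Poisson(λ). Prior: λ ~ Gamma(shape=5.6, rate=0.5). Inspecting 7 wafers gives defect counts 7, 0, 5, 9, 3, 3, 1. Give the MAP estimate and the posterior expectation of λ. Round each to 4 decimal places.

MAP estimate = 4.3467, posterior expectation = 4.4800

Σ counts = 28. Posterior: Gamma(shape = 5.6+28 = 33.6, rate = 0.5+7 = 7.5).
Mode = (α−1)/β = 32.6/7.5 = 4.3467.
Mean = α/β = 33.6/7.5 = 4.4800.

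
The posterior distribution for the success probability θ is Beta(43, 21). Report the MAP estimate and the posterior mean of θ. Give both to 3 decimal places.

Mode = (43−1)/(43+21−2) = 42/62 = 0.677.
Mean = 43/(43+21) = 43/64 = 0.672.

MAP: 0.677. Posterior mean: 0.672.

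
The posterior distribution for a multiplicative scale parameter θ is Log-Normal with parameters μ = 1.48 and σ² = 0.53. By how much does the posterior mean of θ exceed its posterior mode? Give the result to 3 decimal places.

Mode = exp(μ − σ²) = exp(0.95) = 2.586.
Mean = exp(μ + σ²/2) = exp(1.745) = 5.726.
Difference = 5.726 − 2.586 = 3.140.
Right-skewed posterior ⇒ mode < mean.

3.140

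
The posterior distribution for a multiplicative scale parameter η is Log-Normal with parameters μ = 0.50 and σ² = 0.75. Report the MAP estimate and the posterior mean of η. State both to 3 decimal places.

Mode = exp(μ − σ²) = exp(-0.25) = 0.779.
Mean = exp(μ + σ²/2) = exp(0.875) = 2.399.

MAP = 0.779, posterior mean = 2.399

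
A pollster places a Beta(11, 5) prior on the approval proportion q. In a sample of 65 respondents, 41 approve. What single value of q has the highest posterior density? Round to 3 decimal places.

0.646

Posterior: Beta(11+41, 5+24) = Beta(52, 29).
Mode = (52−1)/(52+29−2) = 51/79 = 0.646.
Mean = 52/(52+29) = 52/81 = 0.642.
This is the posterior mode — the MAP estimate.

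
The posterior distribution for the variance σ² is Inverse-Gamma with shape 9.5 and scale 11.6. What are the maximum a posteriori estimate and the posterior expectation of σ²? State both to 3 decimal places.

MAP: 1.105. Posterior mean: 1.365.

Mode = β/(α+1) = 11.6/10.5 = 1.105.
Mean = β/(α−1) = 11.6/8.5 = 1.365.
Right-skewed posterior ⇒ mode < mean.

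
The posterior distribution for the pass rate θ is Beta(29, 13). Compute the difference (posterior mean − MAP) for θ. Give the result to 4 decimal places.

-0.0095

Mode = (29−1)/(29+13−2) = 28/40 = 0.7000.
Mean = 29/(29+13) = 29/42 = 0.6905.
Difference = 0.6905 − 0.7000 = -0.0095.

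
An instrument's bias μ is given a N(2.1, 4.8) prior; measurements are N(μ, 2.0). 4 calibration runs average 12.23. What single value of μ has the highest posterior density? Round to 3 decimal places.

Posterior for μ is Normal. Precision-weighted mean: (1/4.8·2.1 + 4/2.0·12.23) / (1/4.8 + 4/2.0) = 11.274.
A Normal posterior is symmetric, so mode = mean.
This is the posterior mode — the MAP estimate.

11.274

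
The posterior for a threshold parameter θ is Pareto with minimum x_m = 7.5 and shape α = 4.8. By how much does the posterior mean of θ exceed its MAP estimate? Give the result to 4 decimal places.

The Pareto density is strictly decreasing on [x_m, ∞), so the mode is x_m = 7.5000.
Mean = α·x_m/(α−1) = 4.8·7.5/3.8 = 9.4737.
Difference = 9.4737 − 7.5000 = 1.9737.

1.9737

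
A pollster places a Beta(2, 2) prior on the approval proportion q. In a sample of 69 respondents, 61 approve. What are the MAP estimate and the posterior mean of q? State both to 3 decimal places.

MAP = 0.873, posterior mean = 0.863

Posterior: Beta(2+61, 2+8) = Beta(63, 10).
Mode = (63−1)/(63+10−2) = 62/71 = 0.873.
Mean = 63/(63+10) = 63/73 = 0.863.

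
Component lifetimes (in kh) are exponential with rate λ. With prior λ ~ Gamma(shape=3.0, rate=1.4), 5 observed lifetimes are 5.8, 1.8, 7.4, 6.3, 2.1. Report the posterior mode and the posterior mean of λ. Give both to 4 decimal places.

Σ times = 23.4. Posterior: Gamma(shape = 3.0+5 = 8.0, rate = 1.4+23.4 = 24.8).
Mode = (α−1)/β = 7.0/24.8 = 0.2823.
Mean = α/β = 8.0/24.8 = 0.3226.

MAP = 0.2823, posterior mean = 0.3226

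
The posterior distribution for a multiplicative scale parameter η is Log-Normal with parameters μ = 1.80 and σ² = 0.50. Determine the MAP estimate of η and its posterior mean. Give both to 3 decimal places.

Mode = exp(μ − σ²) = exp(1.30) = 3.669.
Mean = exp(μ + σ²/2) = exp(2.050) = 7.768.
Right-skewed posterior ⇒ mode < mean.

MAP = 3.669; posterior mean = 7.768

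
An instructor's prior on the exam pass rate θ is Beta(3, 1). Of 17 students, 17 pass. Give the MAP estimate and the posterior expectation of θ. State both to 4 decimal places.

MAP: 1.0000. Posterior mean: 0.9524.

Posterior: Beta(3+17, 1+0) = Beta(20, 1).
Since β = 1 ≤ 1 and α > 1, the Beta density is monotone increasing on [0,1]; the mode is at 1.
Mean = 20/(20+1) = 0.9524.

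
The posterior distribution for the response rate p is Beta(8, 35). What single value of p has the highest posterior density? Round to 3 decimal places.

Mode = (8−1)/(8+35−2) = 7/41 = 0.171.
Mean = 8/(8+35) = 8/43 = 0.186.
This is the posterior mode — the MAP estimate.

0.171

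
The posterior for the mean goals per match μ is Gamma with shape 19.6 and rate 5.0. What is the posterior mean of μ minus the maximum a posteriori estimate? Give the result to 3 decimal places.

0.200

Mode = (α−1)/β = 18.6/5.0 = 3.720.
Mean = α/β = 19.6/5.0 = 3.920.
Difference = 3.920 − 3.720 = 0.200.
The posterior is right-skewed, so the mean exceeds the mode.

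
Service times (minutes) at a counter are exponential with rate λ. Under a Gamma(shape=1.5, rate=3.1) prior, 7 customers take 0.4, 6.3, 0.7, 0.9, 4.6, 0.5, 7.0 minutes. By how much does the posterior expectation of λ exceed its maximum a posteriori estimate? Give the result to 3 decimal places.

0.043

Σ times = 20.4. Posterior: Gamma(shape = 1.5+7 = 8.5, rate = 3.1+20.4 = 23.5).
Mode = (α−1)/β = 7.5/23.5 = 0.319.
Mean = α/β = 8.5/23.5 = 0.362.
Difference = 0.362 − 0.319 = 0.043.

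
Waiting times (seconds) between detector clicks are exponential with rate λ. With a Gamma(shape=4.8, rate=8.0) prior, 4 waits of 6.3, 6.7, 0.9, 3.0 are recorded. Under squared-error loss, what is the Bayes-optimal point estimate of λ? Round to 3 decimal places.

Σ times = 16.9. Posterior: Gamma(shape = 4.8+4 = 8.8, rate = 8.0+16.9 = 24.9).
Mode = (α−1)/β = 7.8/24.9 = 0.313.
Mean = α/β = 8.8/24.9 = 0.353.
Squared-error loss ⇒ the optimal estimator is the posterior mean.

0.353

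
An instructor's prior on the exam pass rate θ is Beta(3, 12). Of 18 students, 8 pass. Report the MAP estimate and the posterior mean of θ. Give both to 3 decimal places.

Posterior: Beta(3+8, 12+10) = Beta(11, 22).
Mode = (11−1)/(11+22−2) = 10/31 = 0.323.
Mean = 11/(11+22) = 11/33 = 0.333.

θ_MAP = 0.323, E[θ|data] = 0.333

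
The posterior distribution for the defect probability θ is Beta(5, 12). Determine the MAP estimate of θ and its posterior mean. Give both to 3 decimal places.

Mode = (5−1)/(5+12−2) = 4/15 = 0.267.
Mean = 5/(5+12) = 5/17 = 0.294.

MAP: 0.267. Posterior mean: 0.294.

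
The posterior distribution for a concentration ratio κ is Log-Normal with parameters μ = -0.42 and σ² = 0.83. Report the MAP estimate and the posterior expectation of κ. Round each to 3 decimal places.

Mode = exp(μ − σ²) = exp(-1.25) = 0.287.
Mean = exp(μ + σ²/2) = exp(-0.005) = 0.995.

MAP = 0.287, posterior mean = 0.995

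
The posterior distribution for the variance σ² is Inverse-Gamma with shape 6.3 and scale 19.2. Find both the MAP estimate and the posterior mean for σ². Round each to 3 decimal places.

MAP = 2.630; posterior mean = 3.623

Mode = β/(α+1) = 19.2/7.3 = 2.630.
Mean = β/(α−1) = 19.2/5.3 = 3.623.
Right-skewed posterior ⇒ mode < mean.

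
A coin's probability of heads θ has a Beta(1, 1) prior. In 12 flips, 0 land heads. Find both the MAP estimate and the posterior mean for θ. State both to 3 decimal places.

Posterior: Beta(1+0, 1+12) = Beta(1, 13).
Since α = 1 ≤ 1 and β > 1, the Beta density is monotone decreasing on [0,1]; the mode is at 0.
Mean = 1/(1+13) = 0.071.
The posterior is right-skewed, so the mean exceeds the mode.

MAP estimate = 0.000, posterior mean = 0.071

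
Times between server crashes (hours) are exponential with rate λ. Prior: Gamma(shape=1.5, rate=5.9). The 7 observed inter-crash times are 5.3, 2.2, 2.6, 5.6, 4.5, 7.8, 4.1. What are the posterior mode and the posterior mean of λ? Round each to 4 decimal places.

MAP: 0.1974. Posterior mean: 0.2237.

Σ times = 32.1. Posterior: Gamma(shape = 1.5+7 = 8.5, rate = 5.9+32.1 = 38.0).
Mode = (α−1)/β = 7.5/38.0 = 0.1974.
Mean = α/β = 8.5/38.0 = 0.2237.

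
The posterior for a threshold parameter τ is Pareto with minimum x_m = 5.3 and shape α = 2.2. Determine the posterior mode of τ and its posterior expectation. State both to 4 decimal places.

MAP: 5.3000. Posterior mean: 9.7167.

The Pareto density is strictly decreasing on [x_m, ∞), so the mode is x_m = 5.3000.
Mean = α·x_m/(α−1) = 2.2·5.3/1.2 = 9.7167.
The mean is pulled above the mode by the posterior's right skew.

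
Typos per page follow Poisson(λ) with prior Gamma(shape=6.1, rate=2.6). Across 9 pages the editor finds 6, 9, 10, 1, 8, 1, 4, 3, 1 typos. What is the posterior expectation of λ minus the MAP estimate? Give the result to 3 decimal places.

Σ counts = 43. Posterior: Gamma(shape = 6.1+43 = 49.1, rate = 2.6+9 = 11.6).
Mode = (α−1)/β = 48.1/11.6 = 4.147.
Mean = α/β = 49.1/11.6 = 4.233.
Difference = 4.233 − 4.147 = 0.086.
Mean > mode: the posterior has a right tail.

0.086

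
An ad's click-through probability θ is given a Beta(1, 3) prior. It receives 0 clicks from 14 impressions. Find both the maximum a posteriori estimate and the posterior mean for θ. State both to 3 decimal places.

MAP = 0.000; posterior mean = 0.056

Posterior: Beta(1+0, 3+14) = Beta(1, 17).
Since α = 1 ≤ 1 and β > 1, the Beta density is monotone decreasing on [0,1]; the mode is at 0.
Mean = 1/(1+17) = 0.056.
Mean > mode: the posterior has a right tail.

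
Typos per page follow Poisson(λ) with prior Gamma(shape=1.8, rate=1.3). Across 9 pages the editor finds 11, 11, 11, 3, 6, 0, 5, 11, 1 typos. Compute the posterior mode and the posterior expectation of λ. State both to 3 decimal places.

MAP = 5.806, posterior mean = 5.903

Σ counts = 59. Posterior: Gamma(shape = 1.8+59 = 60.8, rate = 1.3+9 = 10.3).
Mode = (α−1)/β = 59.8/10.3 = 5.806.
Mean = α/β = 60.8/10.3 = 5.903.
The posterior is right-skewed, so the mean exceeds the mode.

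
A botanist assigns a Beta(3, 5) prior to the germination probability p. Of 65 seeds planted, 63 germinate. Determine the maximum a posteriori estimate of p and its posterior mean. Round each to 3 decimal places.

MAP = 0.915, posterior mean = 0.904

Posterior: Beta(3+63, 5+2) = Beta(66, 7).
Mode = (66−1)/(66+7−2) = 65/71 = 0.915.
Mean = 66/(66+7) = 66/73 = 0.904.
Left-skewed posterior ⇒ mean < mode.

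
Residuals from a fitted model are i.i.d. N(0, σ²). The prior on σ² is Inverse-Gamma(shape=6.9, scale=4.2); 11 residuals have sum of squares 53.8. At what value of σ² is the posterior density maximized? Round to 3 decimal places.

2.321

Posterior: Inverse-Gamma(shape = 6.9+11/2 = 12.4, scale = 4.2+53.8/2 = 31.1).
Mode = β/(α+1) = 31.1/13.4 = 2.321.
Mean = β/(α−1) = 31.1/11.4 = 2.728.
This is the posterior mode — the MAP estimate.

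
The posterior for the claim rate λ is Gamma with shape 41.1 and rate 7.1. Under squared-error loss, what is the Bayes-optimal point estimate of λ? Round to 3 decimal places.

5.789

Mode = (α−1)/β = 40.1/7.1 = 5.648.
Mean = α/β = 41.1/7.1 = 5.789.
Squared-error loss ⇒ the optimal estimator is the posterior mean.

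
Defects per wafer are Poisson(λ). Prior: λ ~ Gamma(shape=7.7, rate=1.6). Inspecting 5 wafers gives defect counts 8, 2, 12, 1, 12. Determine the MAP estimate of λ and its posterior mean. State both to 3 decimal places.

MAP: 6.318. Posterior mean: 6.470.

Σ counts = 35. Posterior: Gamma(shape = 7.7+35 = 42.7, rate = 1.6+5 = 6.6).
Mode = (α−1)/β = 41.7/6.6 = 6.318.
Mean = α/β = 42.7/6.6 = 6.470.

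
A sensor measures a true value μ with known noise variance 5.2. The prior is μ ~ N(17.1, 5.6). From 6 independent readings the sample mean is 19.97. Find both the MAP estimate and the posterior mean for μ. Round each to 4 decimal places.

Posterior for μ is Normal. Precision-weighted mean: (1/5.6·17.1 + 6/5.2·19.97) / (1/5.6 + 6/5.2) = 19.5854.
A Normal posterior is symmetric, so mode = mean.

MAP = 19.5854; posterior mean = 19.5854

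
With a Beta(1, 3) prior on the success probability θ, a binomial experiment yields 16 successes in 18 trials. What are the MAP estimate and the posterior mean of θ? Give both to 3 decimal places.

Posterior: Beta(1+16, 3+2) = Beta(17, 5).
Mode = (17−1)/(17+5−2) = 16/20 = 0.800.
Mean = 17/(17+5) = 17/22 = 0.773.
Left-skewed posterior ⇒ mean < mode.

θ_MAP = 0.800, E[θ|data] = 0.773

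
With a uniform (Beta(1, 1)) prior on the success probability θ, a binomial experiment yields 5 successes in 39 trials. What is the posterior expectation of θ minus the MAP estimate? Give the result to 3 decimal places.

Posterior: Beta(1+5, 1+34) = Beta(6, 35).
Mode = (6−1)/(6+35−2) = 5/39 = 0.128.
With a flat prior the MAP equals the MLE, 5/39.
Mean = 6/(6+35) = 6/41 = 0.146.
Difference = 0.146 − 0.128 = 0.018.

0.018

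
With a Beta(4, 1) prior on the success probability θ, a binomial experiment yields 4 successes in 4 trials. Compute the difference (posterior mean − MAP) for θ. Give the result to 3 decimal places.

-0.111

Posterior: Beta(4+4, 1+0) = Beta(8, 1).
Since β = 1 ≤ 1 and α > 1, the Beta density is monotone increasing on [0,1]; the mode is at 1.
Mean = 8/(8+1) = 0.889.
Difference = 0.889 − 1.000 = -0.111.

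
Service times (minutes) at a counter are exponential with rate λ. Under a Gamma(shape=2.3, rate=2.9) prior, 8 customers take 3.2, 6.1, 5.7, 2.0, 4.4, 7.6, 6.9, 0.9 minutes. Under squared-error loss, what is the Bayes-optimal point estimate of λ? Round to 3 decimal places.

Σ times = 36.8. Posterior: Gamma(shape = 2.3+8 = 10.3, rate = 2.9+36.8 = 39.7).
Mode = (α−1)/β = 9.3/39.7 = 0.234.
Mean = α/β = 10.3/39.7 = 0.259.
Squared-error loss ⇒ the optimal estimator is the posterior mean.

0.259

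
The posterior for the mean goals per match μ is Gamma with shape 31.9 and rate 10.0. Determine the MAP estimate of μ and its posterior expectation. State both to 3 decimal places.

MAP = 3.090, posterior mean = 3.190

Mode = (α−1)/β = 30.9/10.0 = 3.090.
Mean = α/β = 31.9/10.0 = 3.190.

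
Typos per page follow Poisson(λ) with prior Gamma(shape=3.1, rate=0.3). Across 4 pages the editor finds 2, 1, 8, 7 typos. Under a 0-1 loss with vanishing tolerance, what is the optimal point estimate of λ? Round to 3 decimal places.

Σ counts = 18. Posterior: Gamma(shape = 3.1+18 = 21.1, rate = 0.3+4 = 4.3).
Mode = (α−1)/β = 20.1/4.3 = 4.674.
Mean = α/β = 21.1/4.3 = 4.907.
This is the posterior mode — the MAP estimate.

4.674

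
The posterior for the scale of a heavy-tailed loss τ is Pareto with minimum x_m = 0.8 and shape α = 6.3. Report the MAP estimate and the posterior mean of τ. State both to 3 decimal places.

MAP = 0.800, posterior mean = 0.951

The Pareto density is strictly decreasing on [x_m, ∞), so the mode is x_m = 0.800.
Mean = α·x_m/(α−1) = 6.3·0.8/5.3 = 0.951.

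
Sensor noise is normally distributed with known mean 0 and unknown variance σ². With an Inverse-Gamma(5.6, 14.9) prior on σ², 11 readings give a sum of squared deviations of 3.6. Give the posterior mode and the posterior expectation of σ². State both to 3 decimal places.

Posterior: Inverse-Gamma(shape = 5.6+11/2 = 11.1, scale = 14.9+3.6/2 = 16.7).
Mode = β/(α+1) = 16.7/12.1 = 1.380.
Mean = β/(α−1) = 16.7/10.1 = 1.653.

σ²_MAP = 1.380, E[σ²|data] = 1.653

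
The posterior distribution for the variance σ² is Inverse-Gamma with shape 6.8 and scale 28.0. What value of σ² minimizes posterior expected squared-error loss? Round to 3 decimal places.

Mode = β/(α+1) = 28.0/7.8 = 3.590.
Mean = β/(α−1) = 28.0/5.8 = 4.828.
Squared-error loss ⇒ the optimal estimator is the posterior mean.

4.828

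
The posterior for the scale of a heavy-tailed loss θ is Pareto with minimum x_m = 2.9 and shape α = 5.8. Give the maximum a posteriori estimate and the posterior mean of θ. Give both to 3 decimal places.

MAP: 2.900. Posterior mean: 3.504.

The Pareto density is strictly decreasing on [x_m, ∞), so the mode is x_m = 2.900.
Mean = α·x_m/(α−1) = 5.8·2.9/4.8 = 3.504.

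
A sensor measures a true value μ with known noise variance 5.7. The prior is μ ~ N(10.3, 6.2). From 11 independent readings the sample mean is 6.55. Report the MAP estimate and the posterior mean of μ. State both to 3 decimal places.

Posterior for μ is Normal. Precision-weighted mean: (1/6.2·10.3 + 11/5.7·6.55) / (1/6.2 + 11/5.7) = 6.839.
A Normal posterior is symmetric, so mode = mean.

MAP = 6.839, posterior mean = 6.839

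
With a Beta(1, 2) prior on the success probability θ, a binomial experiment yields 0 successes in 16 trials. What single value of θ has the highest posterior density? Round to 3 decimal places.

0.000

Posterior: Beta(1+0, 2+16) = Beta(1, 18).
Since α = 1 ≤ 1 and β > 1, the Beta density is monotone decreasing on [0,1]; the mode is at 0.
Mean = 1/(1+18) = 0.053.
This is the posterior mode — the MAP estimate.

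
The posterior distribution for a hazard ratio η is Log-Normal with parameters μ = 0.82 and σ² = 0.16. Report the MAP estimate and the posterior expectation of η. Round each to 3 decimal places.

MAP = 1.935; posterior mean = 2.460

Mode = exp(μ − σ²) = exp(0.66) = 1.935.
Mean = exp(μ + σ²/2) = exp(0.900) = 2.460.
Mean > mode: the posterior has a right tail.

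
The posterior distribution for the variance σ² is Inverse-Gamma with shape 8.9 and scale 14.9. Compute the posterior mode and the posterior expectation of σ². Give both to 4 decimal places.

MAP = 1.5051; posterior mean = 1.8861

Mode = β/(α+1) = 14.9/9.9 = 1.5051.
Mean = β/(α−1) = 14.9/7.9 = 1.8861.
Mean > mode: the posterior has a right tail.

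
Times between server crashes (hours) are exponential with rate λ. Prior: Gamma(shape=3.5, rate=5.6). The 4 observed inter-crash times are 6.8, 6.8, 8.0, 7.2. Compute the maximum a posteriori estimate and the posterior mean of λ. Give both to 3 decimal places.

Σ times = 28.8. Posterior: Gamma(shape = 3.5+4 = 7.5, rate = 5.6+28.8 = 34.4).
Mode = (α−1)/β = 6.5/34.4 = 0.189.
Mean = α/β = 7.5/34.4 = 0.218.

λ_MAP = 0.189, E[λ|data] = 0.218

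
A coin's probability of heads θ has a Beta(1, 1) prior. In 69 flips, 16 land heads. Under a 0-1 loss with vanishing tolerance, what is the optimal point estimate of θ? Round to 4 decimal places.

Posterior: Beta(1+16, 1+53) = Beta(17, 54).
Mode = (17−1)/(17+54−2) = 16/69 = 0.2319.
Mean = 17/(17+54) = 17/71 = 0.2394.
This is the posterior mode — the MAP estimate.

0.2319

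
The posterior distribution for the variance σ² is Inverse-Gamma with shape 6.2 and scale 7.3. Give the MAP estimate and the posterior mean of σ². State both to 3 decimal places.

MAP = 1.014; posterior mean = 1.404

Mode = β/(α+1) = 7.3/7.2 = 1.014.
Mean = β/(α−1) = 7.3/5.2 = 1.404.
The mean is pulled above the mode by the posterior's right skew.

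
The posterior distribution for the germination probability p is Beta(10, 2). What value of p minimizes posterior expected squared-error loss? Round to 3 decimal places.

Mode = (10−1)/(10+2−2) = 9/10 = 0.900.
Mean = 10/(10+2) = 10/12 = 0.833.
Squared-error loss ⇒ the optimal estimator is the posterior mean.

0.833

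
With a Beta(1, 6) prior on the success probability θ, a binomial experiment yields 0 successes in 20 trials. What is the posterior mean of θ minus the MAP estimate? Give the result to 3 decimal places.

Posterior: Beta(1+0, 6+20) = Beta(1, 26).
Since α = 1 ≤ 1 and β > 1, the Beta density is monotone decreasing on [0,1]; the mode is at 0.
Mean = 1/(1+26) = 0.037.
Difference = 0.037 − 0.000 = 0.037.
The posterior is right-skewed, so the mean exceeds the mode.

0.037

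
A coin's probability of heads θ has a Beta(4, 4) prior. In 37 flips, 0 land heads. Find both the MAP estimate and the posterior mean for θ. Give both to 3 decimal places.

MAP = 0.070; posterior mean = 0.089

Posterior: Beta(4+0, 4+37) = Beta(4, 41).
Mode = (4−1)/(4+41−2) = 3/43 = 0.070.
Mean = 4/(4+41) = 4/45 = 0.089.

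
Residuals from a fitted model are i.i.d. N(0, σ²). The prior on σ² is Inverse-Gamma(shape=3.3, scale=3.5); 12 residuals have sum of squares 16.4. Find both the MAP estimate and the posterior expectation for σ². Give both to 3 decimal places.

Posterior: Inverse-Gamma(shape = 3.3+12/2 = 9.3, scale = 3.5+16.4/2 = 11.7).
Mode = β/(α+1) = 11.7/10.3 = 1.136.
Mean = β/(α−1) = 11.7/8.3 = 1.410.
The mean is pulled above the mode by the posterior's right skew.

σ²_MAP = 1.136, E[σ²|data] = 1.410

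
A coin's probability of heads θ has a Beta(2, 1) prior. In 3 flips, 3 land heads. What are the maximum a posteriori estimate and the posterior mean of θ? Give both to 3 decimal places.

Posterior: Beta(2+3, 1+0) = Beta(5, 1).
Since β = 1 ≤ 1 and α > 1, the Beta density is monotone increasing on [0,1]; the mode is at 1.
Mean = 5/(5+1) = 0.833.

MAP = 1.000, posterior mean = 0.833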